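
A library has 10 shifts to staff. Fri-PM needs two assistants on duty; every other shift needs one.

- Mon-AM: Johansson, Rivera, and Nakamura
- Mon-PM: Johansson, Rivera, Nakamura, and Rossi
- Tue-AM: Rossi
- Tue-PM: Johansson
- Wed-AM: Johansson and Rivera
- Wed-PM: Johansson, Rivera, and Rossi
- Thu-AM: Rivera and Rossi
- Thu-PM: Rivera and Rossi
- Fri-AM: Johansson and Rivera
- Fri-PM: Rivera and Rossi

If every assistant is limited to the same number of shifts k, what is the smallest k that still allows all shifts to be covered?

3

With 4 assistants and 11 worker-slots to fill, someone must work at least ⌈11/4⌉ = 3 shifts, so k ≥ 3.
k = 3 works: Mon-AM→Nakamura, Mon-PM→Nakamura, Tue-AM→Rossi, Tue-PM→Johansson, Wed-AM→Johansson, Wed-PM→Rossi, Thu-AM→Rivera, Thu-PM→Rivera, Fri-AM→Johansson, Fri-PM→Rivera+Rossi.
Loads: Johansson 3, Rivera 3, Nakamura 2, Rossi 3 — all ≤ 3.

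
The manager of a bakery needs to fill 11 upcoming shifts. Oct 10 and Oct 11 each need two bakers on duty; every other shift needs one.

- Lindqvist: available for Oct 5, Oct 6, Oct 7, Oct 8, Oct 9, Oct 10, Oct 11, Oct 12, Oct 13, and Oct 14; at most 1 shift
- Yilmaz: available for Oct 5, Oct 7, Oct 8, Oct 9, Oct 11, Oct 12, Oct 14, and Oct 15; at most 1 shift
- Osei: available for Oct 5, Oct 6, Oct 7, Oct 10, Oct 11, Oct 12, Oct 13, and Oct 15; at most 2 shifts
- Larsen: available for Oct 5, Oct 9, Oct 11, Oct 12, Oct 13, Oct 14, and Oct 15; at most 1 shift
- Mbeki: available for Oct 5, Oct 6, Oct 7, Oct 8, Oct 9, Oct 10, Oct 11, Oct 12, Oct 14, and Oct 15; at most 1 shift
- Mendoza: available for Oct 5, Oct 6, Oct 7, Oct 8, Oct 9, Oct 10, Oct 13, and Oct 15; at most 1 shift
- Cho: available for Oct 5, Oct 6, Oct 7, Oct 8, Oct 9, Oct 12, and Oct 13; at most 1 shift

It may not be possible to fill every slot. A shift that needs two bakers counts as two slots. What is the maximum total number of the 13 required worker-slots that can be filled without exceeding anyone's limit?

Total capacity across all bakers is 1+1+2+1+1+1+1 = 8, and 13 slots are needed, so at most 8 can be filled.
An assignment achieving 8: Oct 6→Osei, Oct 7→Cho, Oct 8→Mbeki, Oct 10→Lindqvist+Osei, Oct 11→Larsen, Oct 13→Mendoza, Oct 14→Yilmaz.
Loads: Lindqvist 1/1, Yilmaz 1/1, Osei 2/2, Larsen 1/1, Mbeki 1/1, Mendoza 1/1, Cho 1/1.

8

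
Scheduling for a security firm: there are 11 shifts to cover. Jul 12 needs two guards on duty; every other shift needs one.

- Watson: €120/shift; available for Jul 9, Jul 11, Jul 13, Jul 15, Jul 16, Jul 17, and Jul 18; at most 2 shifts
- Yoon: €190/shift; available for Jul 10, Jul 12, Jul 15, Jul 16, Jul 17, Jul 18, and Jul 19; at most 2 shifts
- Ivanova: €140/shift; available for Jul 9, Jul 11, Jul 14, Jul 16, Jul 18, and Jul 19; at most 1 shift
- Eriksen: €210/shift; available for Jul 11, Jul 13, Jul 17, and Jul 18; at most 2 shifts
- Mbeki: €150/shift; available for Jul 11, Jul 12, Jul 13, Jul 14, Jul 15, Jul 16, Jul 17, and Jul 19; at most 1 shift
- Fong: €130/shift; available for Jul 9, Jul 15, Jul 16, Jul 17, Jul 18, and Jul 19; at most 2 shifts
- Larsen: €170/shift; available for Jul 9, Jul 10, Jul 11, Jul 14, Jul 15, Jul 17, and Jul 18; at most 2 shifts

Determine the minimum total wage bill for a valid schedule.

€1930

Jul 12 can only be covered by Yoon and Mbeki, so that assignment is forced.
Picking the cheapest available guard for each shift independently would cost €1620, but that ignores the shift limits.
An optimal schedule: Jul 9→Watson, Jul 10→Yoon, Jul 11→Eriksen, Jul 12→Yoon+Mbeki, Jul 13→Watson, Jul 14→Ivanova, Jul 15→Larsen, Jul 16→Fong, Jul 17→Eriksen, Jul 18→Larsen, Jul 19→Fong.
Total: 120 + 190 + 210 + 190 + 150 + 120 + 140 + 170 + 130 + 210 + 170 + 130 = €1930.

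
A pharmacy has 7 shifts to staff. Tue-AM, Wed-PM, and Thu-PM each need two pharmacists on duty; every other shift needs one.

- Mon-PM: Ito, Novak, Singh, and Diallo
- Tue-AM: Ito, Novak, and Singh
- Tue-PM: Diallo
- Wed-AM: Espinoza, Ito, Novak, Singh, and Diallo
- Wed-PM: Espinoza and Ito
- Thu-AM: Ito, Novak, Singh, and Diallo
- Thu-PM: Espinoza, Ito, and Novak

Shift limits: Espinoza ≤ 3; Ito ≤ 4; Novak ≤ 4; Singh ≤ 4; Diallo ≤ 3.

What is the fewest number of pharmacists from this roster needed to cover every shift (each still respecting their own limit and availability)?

4

10 slots to fill and no one can take more than 4, so at least ⌈10/4⌉ = 3 pharmacists are needed.
Shifts {Tue-AM, Tue-PM, Wed-PM} need 5 slots, but among the pharmacists available for them (Espinoza, Ito, Novak, Singh, and Diallo) any 3 together supply at most 4. So 3 pharmacists are not enough.
Espinoza, Ito, Novak, and Diallo alone can cover everything: Mon-PM→Ito, Tue-AM→Ito+Novak, Tue-PM→Diallo, Wed-AM→Espinoza, Wed-PM→Espinoza+Ito, Thu-AM→Ito, Thu-PM→Espinoza+Novak.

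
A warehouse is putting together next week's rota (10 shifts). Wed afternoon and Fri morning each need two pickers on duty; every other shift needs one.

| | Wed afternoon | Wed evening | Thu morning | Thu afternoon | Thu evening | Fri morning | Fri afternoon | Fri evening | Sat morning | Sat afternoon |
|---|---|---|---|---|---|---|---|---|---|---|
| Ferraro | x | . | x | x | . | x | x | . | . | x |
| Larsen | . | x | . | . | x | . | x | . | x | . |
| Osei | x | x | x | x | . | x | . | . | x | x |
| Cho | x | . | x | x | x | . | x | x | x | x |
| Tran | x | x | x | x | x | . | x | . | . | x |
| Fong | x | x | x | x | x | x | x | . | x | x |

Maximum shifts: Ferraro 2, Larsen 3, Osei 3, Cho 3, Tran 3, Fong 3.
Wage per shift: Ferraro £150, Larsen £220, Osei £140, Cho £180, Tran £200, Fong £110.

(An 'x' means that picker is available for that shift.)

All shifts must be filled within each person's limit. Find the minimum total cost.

£1790

Fri evening can only be covered by Cho, so that assignment is forced.
Picking the cheapest available picker for each shift independently would cost £1450, but that ignores the shift limits.
An optimal schedule: Wed afternoon→Cho+Tran, Wed evening→Fong, Thu morning→Osei, Thu afternoon→Ferraro, Thu evening→Fong, Fri morning→Fong+Osei, Fri afternoon→Ferraro, Fri evening→Cho, Sat morning→Osei, Sat afternoon→Cho.
Total: 180 + 200 + 110 + 140 + 150 + 110 + 110 + 140 + 150 + 180 + 140 + 180 = £1790.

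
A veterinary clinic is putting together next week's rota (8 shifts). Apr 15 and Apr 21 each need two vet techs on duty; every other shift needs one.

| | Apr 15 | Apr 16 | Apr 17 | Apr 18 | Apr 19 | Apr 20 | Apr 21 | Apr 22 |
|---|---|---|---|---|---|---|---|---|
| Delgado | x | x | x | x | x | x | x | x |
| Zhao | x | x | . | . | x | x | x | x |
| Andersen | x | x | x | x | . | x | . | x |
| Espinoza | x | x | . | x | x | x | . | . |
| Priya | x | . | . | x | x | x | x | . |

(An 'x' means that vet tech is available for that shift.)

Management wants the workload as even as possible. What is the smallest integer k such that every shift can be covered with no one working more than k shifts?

With 5 vet techs and 10 worker-slots to fill, someone must work at least ⌈10/5⌉ = 2 shifts, so k ≥ 2.
k = 2 works: Apr 15→Espinoza+Priya, Apr 16→Andersen, Apr 17→Delgado, Apr 18→Andersen, Apr 19→Espinoza, Apr 20→Priya, Apr 21→Delgado+Zhao, Apr 22→Zhao.
Loads: Delgado 2, Zhao 2, Andersen 2, Espinoza 2, Priya 2 — all ≤ 2.

2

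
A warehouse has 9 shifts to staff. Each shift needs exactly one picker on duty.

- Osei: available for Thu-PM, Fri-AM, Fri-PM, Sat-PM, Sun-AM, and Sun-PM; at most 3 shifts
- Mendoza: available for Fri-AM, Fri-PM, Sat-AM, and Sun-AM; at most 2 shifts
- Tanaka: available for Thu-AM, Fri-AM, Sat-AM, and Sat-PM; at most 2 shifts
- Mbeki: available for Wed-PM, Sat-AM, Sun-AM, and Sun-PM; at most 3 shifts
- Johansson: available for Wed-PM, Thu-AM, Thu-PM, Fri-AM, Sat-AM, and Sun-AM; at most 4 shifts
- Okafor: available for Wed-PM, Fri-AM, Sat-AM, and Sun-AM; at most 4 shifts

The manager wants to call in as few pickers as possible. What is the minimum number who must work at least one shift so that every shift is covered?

9 slots to fill and no one can take more than 4, so at least ⌈9/4⌉ = 3 pickers are needed.
Osei, Mendoza, and Johansson alone can cover everything: Wed-PM→Johansson, Thu-AM→Johansson, Thu-PM→Osei, Fri-AM→Johansson, Fri-PM→Mendoza, Sat-AM→Mendoza, Sat-PM→Osei, Sun-AM→Johansson, Sun-PM→Osei.

3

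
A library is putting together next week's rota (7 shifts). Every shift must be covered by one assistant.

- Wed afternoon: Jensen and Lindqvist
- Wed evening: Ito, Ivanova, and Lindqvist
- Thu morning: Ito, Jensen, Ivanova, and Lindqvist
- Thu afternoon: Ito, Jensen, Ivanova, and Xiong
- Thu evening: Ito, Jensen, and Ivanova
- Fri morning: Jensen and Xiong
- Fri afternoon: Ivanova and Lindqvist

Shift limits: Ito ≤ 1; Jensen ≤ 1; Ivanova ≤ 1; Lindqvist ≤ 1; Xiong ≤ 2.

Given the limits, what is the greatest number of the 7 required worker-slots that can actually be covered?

Total capacity across all assistants is 1+1+1+1+2 = 6, and 7 slots are needed, so at most 6 can be filled.
An assignment achieving 6: Wed afternoon→Jensen, Wed evening→Ito, Thu morning→Lindqvist, Thu afternoon→Xiong, Fri morning→Xiong, Fri afternoon→Ivanova.
Loads: Ito 1/1, Jensen 1/1, Ivanova 1/1, Lindqvist 1/1, Xiong 2/2.

6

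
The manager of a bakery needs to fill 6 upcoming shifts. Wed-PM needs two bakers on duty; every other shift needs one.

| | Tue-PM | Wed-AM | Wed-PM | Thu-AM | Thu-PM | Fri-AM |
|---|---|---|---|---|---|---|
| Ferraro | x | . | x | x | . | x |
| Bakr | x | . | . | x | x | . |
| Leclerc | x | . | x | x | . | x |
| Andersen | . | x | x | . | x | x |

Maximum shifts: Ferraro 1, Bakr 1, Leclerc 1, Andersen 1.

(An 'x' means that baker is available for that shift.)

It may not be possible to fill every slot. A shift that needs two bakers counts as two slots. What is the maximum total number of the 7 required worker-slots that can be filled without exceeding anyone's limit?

4

Total capacity across all bakers is 1+1+1+1 = 4, and 7 slots are needed, so at most 4 can be filled.
An assignment achieving 4: Tue-PM→Ferraro, Wed-AM→Andersen, Wed-PM→Leclerc, Thu-PM→Bakr.
Loads: Ferraro 1/1, Bakr 1/1, Leclerc 1/1, Andersen 1/1.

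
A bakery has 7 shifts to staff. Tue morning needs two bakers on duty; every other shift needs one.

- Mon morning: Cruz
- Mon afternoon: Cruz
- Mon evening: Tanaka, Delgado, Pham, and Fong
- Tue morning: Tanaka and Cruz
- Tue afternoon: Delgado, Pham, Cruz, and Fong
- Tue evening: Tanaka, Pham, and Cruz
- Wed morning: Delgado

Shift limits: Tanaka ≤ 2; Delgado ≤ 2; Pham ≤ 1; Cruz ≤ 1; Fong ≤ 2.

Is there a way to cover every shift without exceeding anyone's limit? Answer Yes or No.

No

Total capacity is 8 and 8 slots are needed, so capacity alone doesn't rule it out.
Shifts {Mon morning, Mon afternoon} need 2 worker-slots in total, but the bakers available for any of those shifts (Cruz) can supply at most 1 among them. So no valid schedule exists.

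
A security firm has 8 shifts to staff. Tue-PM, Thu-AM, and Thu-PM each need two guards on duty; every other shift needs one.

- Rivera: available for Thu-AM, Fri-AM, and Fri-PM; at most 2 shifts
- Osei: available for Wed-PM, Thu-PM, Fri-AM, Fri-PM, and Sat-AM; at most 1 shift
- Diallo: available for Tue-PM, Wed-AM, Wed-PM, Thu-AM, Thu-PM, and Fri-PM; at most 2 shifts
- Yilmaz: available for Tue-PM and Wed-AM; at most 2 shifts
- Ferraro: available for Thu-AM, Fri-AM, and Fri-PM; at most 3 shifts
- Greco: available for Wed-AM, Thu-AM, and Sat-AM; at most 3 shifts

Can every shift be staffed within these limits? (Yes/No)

No

Total capacity is 13 and 11 slots are needed, so capacity alone doesn't rule it out.
Shifts {Tue-PM, Wed-PM, Thu-PM} need 5 worker-slots in total, but the guards available for any of those shifts (Osei, Diallo, and Yilmaz) can supply at most 4 among them. So no valid schedule exists.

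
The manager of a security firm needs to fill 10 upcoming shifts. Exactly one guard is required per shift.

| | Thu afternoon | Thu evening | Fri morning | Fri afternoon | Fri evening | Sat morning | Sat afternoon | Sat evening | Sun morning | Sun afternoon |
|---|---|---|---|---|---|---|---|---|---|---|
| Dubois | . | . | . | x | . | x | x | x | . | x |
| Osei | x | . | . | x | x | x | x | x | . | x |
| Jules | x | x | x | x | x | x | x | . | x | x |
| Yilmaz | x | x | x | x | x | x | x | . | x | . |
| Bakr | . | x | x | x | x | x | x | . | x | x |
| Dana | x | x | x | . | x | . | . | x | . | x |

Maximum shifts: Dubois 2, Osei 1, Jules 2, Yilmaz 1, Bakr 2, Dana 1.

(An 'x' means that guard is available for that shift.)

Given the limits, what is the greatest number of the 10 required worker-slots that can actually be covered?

Total capacity across all guards is 2+1+2+1+2+1 = 9, and 10 slots are needed, so at most 9 can be filled.
An assignment achieving 9: Thu afternoon→Osei, Thu evening→Jules, Fri morning→Yilmaz, Fri afternoon→Dubois, Fri evening→Bakr, Sat morning→Bakr, Sat evening→Dubois, Sun morning→Jules, Sun afternoon→Dana.
Loads: Dubois 2/2, Osei 1/1, Jules 2/2, Yilmaz 1/1, Bakr 2/2, Dana 1/1.

9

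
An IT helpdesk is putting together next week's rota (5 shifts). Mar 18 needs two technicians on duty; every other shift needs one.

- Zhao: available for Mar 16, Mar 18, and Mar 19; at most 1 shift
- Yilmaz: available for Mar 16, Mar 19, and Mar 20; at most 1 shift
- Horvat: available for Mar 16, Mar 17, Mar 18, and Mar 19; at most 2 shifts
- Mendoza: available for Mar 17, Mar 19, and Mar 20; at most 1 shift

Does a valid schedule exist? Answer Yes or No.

No

Shifts {Mar 16, Mar 17, Mar 18, Mar 19, Mar 20} need 6 worker-slots in total, but the technicians available for any of those shifts (Zhao, Yilmaz, Horvat, and Mendoza) can supply at most 5 among them. So no valid schedule exists.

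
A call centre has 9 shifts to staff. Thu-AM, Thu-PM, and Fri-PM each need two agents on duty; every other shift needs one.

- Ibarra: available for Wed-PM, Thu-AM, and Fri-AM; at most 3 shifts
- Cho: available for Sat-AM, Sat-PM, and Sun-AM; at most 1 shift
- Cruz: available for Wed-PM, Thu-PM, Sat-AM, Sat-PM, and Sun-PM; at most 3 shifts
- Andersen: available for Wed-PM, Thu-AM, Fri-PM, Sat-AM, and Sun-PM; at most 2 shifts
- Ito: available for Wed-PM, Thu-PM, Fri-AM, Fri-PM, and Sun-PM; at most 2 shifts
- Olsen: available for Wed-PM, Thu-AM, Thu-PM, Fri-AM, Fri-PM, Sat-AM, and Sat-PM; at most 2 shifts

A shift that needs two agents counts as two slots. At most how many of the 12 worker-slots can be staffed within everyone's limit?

Total capacity across all agents is 3+1+3+2+2+2 = 13, and 12 slots are needed, so at most 12 can be filled.
An assignment achieving 12: Wed-PM→Ibarra, Thu-AM→Ibarra+Andersen, Thu-PM→Cruz+Ito, Fri-AM→Ibarra, Fri-PM→Andersen+Ito, Sat-AM→Olsen, Sat-PM→Cruz, Sun-AM→Cho, Sun-PM→Cruz.
Loads: Ibarra 3/3, Cho 1/1, Cruz 3/3, Andersen 2/2, Ito 2/2, Olsen 1/2.

12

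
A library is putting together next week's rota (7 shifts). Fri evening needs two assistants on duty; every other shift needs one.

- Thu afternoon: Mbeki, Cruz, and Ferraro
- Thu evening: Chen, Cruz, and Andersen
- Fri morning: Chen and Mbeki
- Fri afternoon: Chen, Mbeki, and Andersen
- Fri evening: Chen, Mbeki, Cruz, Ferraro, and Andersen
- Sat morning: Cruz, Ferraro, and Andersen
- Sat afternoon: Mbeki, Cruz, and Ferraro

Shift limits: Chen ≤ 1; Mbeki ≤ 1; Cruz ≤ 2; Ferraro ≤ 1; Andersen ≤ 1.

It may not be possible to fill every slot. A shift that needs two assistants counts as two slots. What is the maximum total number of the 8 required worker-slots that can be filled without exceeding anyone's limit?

6

Total capacity across all assistants is 1+1+2+1+1 = 6, and 8 slots are needed, so at most 6 can be filled.
An assignment achieving 6: Thu afternoon→Mbeki, Thu evening→Cruz, Fri morning→Chen, Fri afternoon→Andersen, Sat morning→Cruz, Sat afternoon→Ferraro.
Loads: Chen 1/1, Mbeki 1/1, Cruz 2/2, Ferraro 1/1, Andersen 1/1.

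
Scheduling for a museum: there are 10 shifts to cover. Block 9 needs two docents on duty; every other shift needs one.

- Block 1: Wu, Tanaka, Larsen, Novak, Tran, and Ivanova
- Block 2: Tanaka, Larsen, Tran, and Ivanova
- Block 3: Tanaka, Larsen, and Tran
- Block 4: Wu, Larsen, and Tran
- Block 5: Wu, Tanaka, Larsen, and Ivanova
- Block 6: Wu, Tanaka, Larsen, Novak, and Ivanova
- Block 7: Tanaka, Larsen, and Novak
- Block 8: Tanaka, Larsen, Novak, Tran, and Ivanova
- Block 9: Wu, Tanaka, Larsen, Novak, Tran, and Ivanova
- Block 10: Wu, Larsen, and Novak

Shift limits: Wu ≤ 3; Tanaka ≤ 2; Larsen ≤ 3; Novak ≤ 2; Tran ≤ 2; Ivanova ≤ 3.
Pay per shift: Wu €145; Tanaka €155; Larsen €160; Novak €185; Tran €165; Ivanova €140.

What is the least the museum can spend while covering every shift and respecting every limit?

€1645

Picking the cheapest available docent for each shift independently would cost €1585, but that ignores the shift limits.
An optimal schedule: Block 1→Larsen, Block 2→Ivanova, Block 3→Tanaka, Block 4→Wu, Block 5→Ivanova, Block 6→Ivanova, Block 7→Tanaka, Block 8→Larsen, Block 9→Wu+Larsen, Block 10→Wu.
Total: 160 + 140 + 155 + 145 + 140 + 140 + 155 + 160 + 145 + 160 + 145 = €1645.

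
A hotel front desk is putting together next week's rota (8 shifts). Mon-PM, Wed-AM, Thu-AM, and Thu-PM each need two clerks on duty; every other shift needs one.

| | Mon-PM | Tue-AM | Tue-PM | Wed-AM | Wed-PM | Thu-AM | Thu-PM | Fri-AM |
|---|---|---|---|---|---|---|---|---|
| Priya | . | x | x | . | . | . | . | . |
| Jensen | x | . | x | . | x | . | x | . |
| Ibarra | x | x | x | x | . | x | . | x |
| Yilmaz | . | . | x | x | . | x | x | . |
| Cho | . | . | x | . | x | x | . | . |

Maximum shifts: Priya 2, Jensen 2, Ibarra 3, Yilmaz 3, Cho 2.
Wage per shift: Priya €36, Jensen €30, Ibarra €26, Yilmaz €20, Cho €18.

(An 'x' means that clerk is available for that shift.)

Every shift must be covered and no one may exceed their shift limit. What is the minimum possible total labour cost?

€306

Mon-PM can only be covered by Jensen and Ibarra, so that assignment is forced.
Wed-AM can only be covered by Ibarra and Yilmaz, so that assignment is forced.
Thu-PM can only be covered by Jensen and Yilmaz, so that assignment is forced.
Picking the cheapest available clerk for each shift independently would cost €278, but that ignores the shift limits.
An optimal schedule: Mon-PM→Jensen+Ibarra, Tue-AM→Priya, Tue-PM→Priya, Wed-AM→Ibarra+Yilmaz, Wed-PM→Cho, Thu-AM→Yilmaz+Cho, Thu-PM→Jensen+Yilmaz, Fri-AM→Ibarra.
Total: 30 + 26 + 36 + 36 + 26 + 20 + 18 + 20 + 18 + 30 + 20 + 26 = €306.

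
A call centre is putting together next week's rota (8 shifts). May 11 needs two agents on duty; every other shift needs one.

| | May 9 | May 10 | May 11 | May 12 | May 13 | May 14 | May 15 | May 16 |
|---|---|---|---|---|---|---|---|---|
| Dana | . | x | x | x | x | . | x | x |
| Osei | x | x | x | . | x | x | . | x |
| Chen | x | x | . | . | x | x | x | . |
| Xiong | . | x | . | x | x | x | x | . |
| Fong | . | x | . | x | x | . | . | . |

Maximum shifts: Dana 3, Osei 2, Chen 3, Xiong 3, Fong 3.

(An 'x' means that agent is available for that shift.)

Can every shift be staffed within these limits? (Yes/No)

Yes

May 11 can only be covered by Dana and Osei, so that assignment is forced.
One valid schedule: May 9→Osei, May 10→Chen, May 11→Dana+Osei, May 12→Dana, May 13→Xiong, May 14→Chen, May 15→Chen, May 16→Dana.
Loads: Dana 3/3, Osei 2/2, Chen 3/3, Xiong 1/3, Fong 0/3 — all within limits.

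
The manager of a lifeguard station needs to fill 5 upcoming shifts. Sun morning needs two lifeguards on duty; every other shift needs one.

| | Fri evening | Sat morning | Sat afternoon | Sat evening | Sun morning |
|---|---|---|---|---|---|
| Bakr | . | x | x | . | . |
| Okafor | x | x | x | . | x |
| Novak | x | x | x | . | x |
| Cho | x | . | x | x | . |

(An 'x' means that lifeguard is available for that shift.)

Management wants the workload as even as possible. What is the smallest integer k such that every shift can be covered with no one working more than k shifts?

With 4 lifeguards and 6 worker-slots to fill, someone must work at least ⌈6/4⌉ = 2 shifts, so k ≥ 2.
k = 2 works: Fri evening→Okafor, Sat morning→Bakr, Sat afternoon→Bakr, Sat evening→Cho, Sun morning→Okafor+Novak.
Loads: Bakr 2, Okafor 2, Novak 1, Cho 1 — all ≤ 2.

2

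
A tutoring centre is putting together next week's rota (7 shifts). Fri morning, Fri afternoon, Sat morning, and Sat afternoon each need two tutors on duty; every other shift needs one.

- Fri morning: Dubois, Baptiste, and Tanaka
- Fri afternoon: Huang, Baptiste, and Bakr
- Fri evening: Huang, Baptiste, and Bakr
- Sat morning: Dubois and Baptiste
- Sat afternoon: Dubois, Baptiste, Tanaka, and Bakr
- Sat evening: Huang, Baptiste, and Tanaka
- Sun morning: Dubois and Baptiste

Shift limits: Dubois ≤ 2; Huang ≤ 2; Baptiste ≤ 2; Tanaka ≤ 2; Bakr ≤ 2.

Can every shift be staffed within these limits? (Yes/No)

Total capacity is 2+2+2+2+2 = 10 but 11 worker-slots are needed — infeasible.

No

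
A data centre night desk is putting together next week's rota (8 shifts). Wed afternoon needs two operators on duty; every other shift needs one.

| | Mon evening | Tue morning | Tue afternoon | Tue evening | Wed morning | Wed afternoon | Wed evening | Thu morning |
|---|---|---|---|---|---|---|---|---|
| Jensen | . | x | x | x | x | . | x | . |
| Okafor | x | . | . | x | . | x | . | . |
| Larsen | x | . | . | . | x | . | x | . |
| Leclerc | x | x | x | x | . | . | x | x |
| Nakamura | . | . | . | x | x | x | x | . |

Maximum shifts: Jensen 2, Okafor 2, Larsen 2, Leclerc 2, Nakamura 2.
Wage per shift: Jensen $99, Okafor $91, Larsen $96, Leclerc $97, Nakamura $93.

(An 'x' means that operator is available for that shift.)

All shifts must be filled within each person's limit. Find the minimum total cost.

$853

Wed afternoon can only be covered by Okafor and Nakamura, so that assignment is forced.
Thu morning can only be covered by Leclerc, so that assignment is forced.
Picking the cheapest available operator for each shift independently would cost $843, but that ignores the shift limits.
An optimal schedule: Mon evening→Okafor, Tue morning→Leclerc, Tue afternoon→Jensen, Tue evening→Nakamura, Wed morning→Larsen, Wed afternoon→Okafor+Nakamura, Wed evening→Larsen, Thu morning→Leclerc.
Total: 91 + 97 + 99 + 93 + 96 + 91 + 93 + 96 + 97 = $853.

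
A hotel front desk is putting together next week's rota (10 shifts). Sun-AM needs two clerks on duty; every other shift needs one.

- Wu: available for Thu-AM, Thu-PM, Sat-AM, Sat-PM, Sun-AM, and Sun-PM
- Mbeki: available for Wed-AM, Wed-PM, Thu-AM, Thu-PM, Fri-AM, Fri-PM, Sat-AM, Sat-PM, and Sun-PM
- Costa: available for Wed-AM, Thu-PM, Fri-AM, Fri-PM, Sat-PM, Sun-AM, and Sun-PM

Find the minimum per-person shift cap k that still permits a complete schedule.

With 3 clerks and 11 worker-slots to fill, someone must work at least ⌈11/3⌉ = 4 shifts, so k ≥ 4.
k = 4 works: Wed-AM→Mbeki, Wed-PM→Mbeki, Thu-AM→Wu, Thu-PM→Wu, Fri-AM→Mbeki, Fri-PM→Mbeki, Sat-AM→Wu, Sat-PM→Costa, Sun-AM→Wu+Costa, Sun-PM→Costa.
Loads: Wu 4, Mbeki 4, Costa 3 — all ≤ 4.

4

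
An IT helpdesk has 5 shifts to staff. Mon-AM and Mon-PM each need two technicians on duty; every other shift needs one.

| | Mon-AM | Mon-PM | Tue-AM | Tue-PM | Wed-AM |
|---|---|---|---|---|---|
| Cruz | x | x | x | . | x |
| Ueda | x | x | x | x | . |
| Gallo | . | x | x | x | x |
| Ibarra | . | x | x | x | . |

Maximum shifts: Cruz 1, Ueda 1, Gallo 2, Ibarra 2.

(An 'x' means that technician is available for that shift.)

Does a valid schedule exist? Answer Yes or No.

No

Shifts {Mon-AM, Mon-PM, Tue-AM, Tue-PM, Wed-AM} need 7 worker-slots in total, but the technicians available for any of those shifts (Cruz, Ueda, Gallo, and Ibarra) can supply at most 6 among them. So no valid schedule exists.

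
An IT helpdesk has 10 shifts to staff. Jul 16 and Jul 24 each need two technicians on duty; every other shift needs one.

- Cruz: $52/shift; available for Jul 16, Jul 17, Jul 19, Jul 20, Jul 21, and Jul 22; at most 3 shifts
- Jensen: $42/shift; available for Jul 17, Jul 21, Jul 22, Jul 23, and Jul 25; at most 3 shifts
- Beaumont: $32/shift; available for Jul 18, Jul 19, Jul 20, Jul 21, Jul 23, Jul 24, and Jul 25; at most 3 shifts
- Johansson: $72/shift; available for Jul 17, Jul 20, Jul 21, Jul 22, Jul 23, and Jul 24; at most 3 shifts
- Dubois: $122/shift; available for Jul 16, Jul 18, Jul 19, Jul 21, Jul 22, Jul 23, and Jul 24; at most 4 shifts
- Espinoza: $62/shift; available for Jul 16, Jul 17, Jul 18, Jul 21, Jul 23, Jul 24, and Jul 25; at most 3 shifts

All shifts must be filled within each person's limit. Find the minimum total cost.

Picking the cheapest available technician for each shift independently would cost $484, but that ignores the shift limits.
An optimal schedule: Jul 16→Cruz+Espinoza, Jul 17→Jensen, Jul 18→Beaumont, Jul 19→Beaumont, Jul 20→Cruz, Jul 21→Cruz, Jul 22→Jensen, Jul 23→Espinoza, Jul 24→Beaumont+Espinoza, Jul 25→Jensen.
Total: 52 + 62 + 42 + 32 + 32 + 52 + 52 + 42 + 62 + 32 + 62 + 42 = $564.

$564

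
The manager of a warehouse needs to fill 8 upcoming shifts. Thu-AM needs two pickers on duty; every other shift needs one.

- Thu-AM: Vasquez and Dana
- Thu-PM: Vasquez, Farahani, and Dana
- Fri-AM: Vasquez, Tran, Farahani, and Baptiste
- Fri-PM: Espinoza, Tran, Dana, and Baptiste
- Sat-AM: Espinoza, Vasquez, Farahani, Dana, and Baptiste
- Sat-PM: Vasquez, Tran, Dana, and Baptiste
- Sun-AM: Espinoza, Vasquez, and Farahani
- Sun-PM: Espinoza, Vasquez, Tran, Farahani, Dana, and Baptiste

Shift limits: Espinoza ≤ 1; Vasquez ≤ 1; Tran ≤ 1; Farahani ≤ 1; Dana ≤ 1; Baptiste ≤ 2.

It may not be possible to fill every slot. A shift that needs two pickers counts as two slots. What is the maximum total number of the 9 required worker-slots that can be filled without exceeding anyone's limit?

7

Total capacity across all pickers is 1+1+1+1+1+2 = 7, and 9 slots are needed, so at most 7 can be filled.
An assignment achieving 7: Thu-AM→Vasquez+Dana, Thu-PM→Farahani, Fri-AM→Tran, Fri-PM→Baptiste, Sat-PM→Baptiste, Sun-AM→Espinoza.
Loads: Espinoza 1/1, Vasquez 1/1, Tran 1/1, Farahani 1/1, Dana 1/1, Baptiste 2/2.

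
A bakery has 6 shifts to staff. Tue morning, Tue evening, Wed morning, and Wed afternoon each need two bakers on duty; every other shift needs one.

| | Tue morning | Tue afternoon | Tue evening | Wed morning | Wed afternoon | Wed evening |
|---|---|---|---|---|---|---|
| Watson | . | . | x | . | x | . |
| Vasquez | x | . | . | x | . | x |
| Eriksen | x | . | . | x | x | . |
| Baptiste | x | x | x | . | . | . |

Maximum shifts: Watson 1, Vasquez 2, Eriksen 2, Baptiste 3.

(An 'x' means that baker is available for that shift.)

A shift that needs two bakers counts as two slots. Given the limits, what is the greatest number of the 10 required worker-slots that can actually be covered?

8

Total capacity across all bakers is 1+2+2+3 = 8, and 10 slots are needed, so at most 8 can be filled.
An assignment achieving 8: Tue morning→Baptiste, Tue afternoon→Baptiste, Tue evening→Watson+Baptiste, Wed morning→Vasquez+Eriksen, Wed afternoon→Eriksen, Wed evening→Vasquez.
Loads: Watson 1/1, Vasquez 2/2, Eriksen 2/2, Baptiste 3/3.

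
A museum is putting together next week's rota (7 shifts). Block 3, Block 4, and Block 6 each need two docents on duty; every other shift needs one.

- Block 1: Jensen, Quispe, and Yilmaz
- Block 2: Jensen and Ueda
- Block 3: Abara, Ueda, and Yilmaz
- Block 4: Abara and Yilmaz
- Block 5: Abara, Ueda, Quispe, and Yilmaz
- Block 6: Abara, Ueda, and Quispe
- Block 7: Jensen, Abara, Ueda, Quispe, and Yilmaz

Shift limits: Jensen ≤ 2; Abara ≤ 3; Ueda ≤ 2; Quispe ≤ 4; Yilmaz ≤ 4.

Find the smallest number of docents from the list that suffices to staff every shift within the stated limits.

4

10 slots to fill and no one can take more than 4, so at least ⌈10/4⌉ = 3 docents are needed.
No set of 3 docents can cover every shift (each such set leaves at least one shift with no one available or exceeds a cap).
Jensen, Abara, Ueda, and Yilmaz alone can cover everything: Block 1→Jensen, Block 2→Jensen, Block 3→Abara+Ueda, Block 4→Abara+Yilmaz, Block 5→Yilmaz, Block 6→Abara+Ueda, Block 7→Yilmaz.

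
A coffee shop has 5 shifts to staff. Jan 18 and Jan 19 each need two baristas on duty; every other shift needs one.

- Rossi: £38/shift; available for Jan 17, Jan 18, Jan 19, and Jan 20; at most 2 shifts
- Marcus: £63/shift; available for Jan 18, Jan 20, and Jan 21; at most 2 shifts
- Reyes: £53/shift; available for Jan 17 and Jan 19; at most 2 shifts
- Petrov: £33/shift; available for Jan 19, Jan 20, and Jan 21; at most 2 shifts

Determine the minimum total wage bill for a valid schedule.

£311

Jan 18 can only be covered by Rossi and Marcus, so that assignment is forced.
Picking the cheapest available barista for each shift independently would cost £276, but that ignores the shift limits.
An optimal schedule: Jan 17→Reyes, Jan 18→Rossi+Marcus, Jan 19→Petrov+Reyes, Jan 20→Rossi, Jan 21→Petrov.
Total: 53 + 38 + 63 + 33 + 53 + 38 + 33 = £311.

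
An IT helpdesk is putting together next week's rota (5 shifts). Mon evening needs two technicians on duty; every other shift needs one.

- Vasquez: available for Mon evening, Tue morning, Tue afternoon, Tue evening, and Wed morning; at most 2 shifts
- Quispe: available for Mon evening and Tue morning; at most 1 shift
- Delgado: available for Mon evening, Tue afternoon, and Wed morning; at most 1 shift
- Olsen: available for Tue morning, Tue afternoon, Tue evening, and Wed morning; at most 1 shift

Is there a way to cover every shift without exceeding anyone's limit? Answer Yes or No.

Shifts {Mon evening, Tue morning, Tue afternoon, Tue evening, Wed morning} need 6 worker-slots in total, but the technicians available for any of those shifts (Vasquez, Quispe, Delgado, and Olsen) can supply at most 5 among them. So no valid schedule exists.

No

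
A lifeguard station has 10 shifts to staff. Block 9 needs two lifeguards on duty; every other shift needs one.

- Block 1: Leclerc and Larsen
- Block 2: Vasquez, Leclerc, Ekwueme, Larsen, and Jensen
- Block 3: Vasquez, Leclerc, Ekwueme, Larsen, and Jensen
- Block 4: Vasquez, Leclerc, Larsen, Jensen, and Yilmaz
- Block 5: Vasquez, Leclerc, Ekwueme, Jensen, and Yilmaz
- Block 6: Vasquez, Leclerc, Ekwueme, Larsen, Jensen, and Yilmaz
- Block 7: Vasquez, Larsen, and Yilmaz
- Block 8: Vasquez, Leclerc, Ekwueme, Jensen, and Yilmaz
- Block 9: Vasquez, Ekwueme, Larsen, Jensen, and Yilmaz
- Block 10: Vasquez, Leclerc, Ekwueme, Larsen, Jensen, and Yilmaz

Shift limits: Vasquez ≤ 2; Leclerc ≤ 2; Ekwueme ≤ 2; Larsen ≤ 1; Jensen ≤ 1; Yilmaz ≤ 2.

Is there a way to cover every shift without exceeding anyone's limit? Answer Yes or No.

Total capacity is 2+2+2+1+1+2 = 10 but 11 worker-slots are needed — infeasible.

No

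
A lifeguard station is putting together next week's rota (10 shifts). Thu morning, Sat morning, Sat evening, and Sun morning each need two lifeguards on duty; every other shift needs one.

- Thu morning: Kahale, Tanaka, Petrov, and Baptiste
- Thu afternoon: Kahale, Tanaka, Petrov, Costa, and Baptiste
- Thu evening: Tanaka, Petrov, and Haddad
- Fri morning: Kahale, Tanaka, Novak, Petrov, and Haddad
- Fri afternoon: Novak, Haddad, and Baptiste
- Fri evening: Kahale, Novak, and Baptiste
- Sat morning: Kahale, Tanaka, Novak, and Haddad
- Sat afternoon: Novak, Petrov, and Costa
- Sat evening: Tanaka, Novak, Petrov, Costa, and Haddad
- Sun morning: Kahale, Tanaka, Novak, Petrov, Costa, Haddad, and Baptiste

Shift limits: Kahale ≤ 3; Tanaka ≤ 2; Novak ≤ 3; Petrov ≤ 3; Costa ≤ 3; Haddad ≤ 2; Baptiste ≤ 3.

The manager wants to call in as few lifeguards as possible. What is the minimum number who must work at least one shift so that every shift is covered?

5

14 slots to fill and no one can take more than 3, so at least ⌈14/3⌉ = 5 lifeguards are needed.
Kahale, Tanaka, Novak, Petrov, and Costa alone can cover everything: Thu morning→Kahale+Tanaka, Thu afternoon→Costa, Thu evening→Tanaka, Fri morning→Petrov, Fri afternoon→Novak, Fri evening→Kahale, Sat morning→Kahale+Novak, Sat afternoon→Novak, Sat evening→Petrov+Costa, Sun morning→Petrov+Costa.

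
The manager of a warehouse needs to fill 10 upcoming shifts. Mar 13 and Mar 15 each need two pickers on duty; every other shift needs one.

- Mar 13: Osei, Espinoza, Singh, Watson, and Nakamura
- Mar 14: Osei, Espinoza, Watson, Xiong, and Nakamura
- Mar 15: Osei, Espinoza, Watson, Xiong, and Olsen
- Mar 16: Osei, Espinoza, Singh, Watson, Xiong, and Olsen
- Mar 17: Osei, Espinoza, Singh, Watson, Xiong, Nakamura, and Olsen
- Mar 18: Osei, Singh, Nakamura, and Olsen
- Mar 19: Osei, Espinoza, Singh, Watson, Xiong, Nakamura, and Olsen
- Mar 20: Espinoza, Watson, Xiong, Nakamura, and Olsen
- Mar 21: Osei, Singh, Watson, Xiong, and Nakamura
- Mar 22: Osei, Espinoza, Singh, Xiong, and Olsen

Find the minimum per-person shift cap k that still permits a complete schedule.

With 7 pickers and 12 worker-slots to fill, someone must work at least ⌈12/7⌉ = 2 shifts, so k ≥ 2.
k = 2 works: Mar 13→Watson+Nakamura, Mar 14→Osei, Mar 15→Xiong+Olsen, Mar 16→Singh, Mar 17→Watson, Mar 18→Osei, Mar 19→Xiong, Mar 20→Espinoza, Mar 21→Singh, Mar 22→Espinoza.
Loads: Osei 2, Espinoza 2, Singh 2, Watson 2, Xiong 2, Nakamura 1, Olsen 1 — all ≤ 2.

2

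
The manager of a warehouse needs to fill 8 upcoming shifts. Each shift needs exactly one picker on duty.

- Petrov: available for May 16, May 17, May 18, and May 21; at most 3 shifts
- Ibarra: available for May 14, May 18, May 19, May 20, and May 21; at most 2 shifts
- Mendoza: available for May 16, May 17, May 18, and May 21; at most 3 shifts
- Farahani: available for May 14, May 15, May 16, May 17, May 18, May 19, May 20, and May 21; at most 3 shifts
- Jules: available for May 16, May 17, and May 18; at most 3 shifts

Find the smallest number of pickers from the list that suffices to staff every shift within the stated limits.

8 slots to fill and no one can take more than 3, so at least ⌈8/3⌉ = 3 pickers are needed.
Petrov, Ibarra, and Farahani alone can cover everything: May 14→Ibarra, May 15→Farahani, May 16→Petrov, May 17→Petrov, May 18→Petrov, May 19→Ibarra, May 20→Farahani, May 21→Farahani.

3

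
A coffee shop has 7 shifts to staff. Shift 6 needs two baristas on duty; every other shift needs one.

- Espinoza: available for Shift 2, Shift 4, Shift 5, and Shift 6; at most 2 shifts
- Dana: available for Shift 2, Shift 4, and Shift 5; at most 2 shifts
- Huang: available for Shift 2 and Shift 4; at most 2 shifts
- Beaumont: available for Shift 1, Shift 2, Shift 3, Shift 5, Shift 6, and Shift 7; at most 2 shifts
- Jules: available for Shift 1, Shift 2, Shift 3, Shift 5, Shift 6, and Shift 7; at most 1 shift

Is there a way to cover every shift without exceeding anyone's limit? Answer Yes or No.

Total capacity is 9 and 8 slots are needed, so capacity alone doesn't rule it out.
Shifts {Shift 1, Shift 3, Shift 6, Shift 7} need 5 worker-slots in total, but the baristas available for any of those shifts (Espinoza, Beaumont, and Jules) can supply at most 4 among them. So no valid schedule exists.

No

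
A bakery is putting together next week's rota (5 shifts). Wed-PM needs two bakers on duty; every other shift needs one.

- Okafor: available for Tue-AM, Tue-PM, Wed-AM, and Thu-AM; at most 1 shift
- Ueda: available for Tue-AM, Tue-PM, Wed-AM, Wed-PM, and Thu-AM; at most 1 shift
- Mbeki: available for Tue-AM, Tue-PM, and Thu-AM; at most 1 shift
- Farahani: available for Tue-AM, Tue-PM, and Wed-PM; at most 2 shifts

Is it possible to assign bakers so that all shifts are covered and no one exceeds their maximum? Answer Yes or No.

No

Shifts {Tue-AM, Tue-PM, Wed-AM, Wed-PM, Thu-AM} need 6 worker-slots in total, but the bakers available for any of those shifts (Okafor, Ueda, Mbeki, and Farahani) can supply at most 5 among them. So no valid schedule exists.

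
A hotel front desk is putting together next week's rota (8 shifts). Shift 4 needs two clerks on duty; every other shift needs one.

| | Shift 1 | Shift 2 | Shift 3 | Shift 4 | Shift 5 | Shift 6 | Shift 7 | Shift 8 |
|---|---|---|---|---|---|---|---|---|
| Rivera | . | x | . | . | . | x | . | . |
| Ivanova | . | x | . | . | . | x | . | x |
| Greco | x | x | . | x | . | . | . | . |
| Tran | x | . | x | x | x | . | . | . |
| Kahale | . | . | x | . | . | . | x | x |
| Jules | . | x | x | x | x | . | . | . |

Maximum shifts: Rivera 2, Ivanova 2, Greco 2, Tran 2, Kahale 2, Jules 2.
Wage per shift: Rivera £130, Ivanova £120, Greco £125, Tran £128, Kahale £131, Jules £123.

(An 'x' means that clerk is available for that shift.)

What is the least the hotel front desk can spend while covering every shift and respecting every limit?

£1123

Shift 7 can only be covered by Kahale, so that assignment is forced.
Picking the cheapest available clerk for each shift independently would cost £1110, but that ignores the shift limits.
An optimal schedule: Shift 1→Greco, Shift 2→Greco, Shift 3→Tran, Shift 4→Jules+Tran, Shift 5→Jules, Shift 6→Ivanova, Shift 7→Kahale, Shift 8→Ivanova.
Total: 125 + 125 + 128 + 123 + 128 + 123 + 120 + 131 + 120 = £1123.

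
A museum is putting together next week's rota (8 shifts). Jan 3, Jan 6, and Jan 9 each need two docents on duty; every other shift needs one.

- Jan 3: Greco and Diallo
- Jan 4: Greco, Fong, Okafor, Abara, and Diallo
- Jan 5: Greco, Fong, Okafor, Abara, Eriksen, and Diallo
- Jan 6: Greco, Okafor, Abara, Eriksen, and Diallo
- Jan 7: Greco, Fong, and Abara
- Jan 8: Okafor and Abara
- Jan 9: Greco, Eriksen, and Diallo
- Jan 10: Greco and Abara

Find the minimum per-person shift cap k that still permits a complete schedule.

2

With 6 docents and 11 worker-slots to fill, someone must work at least ⌈11/6⌉ = 2 shifts, so k ≥ 2.
k = 2 works: Jan 3→Greco+Diallo, Jan 4→Fong, Jan 5→Okafor, Jan 6→Abara+Eriksen, Jan 7→Fong, Jan 8→Okafor, Jan 9→Eriksen+Diallo, Jan 10→Greco.
Loads: Greco 2, Fong 2, Okafor 2, Abara 1, Eriksen 2, Diallo 2 — all ≤ 2.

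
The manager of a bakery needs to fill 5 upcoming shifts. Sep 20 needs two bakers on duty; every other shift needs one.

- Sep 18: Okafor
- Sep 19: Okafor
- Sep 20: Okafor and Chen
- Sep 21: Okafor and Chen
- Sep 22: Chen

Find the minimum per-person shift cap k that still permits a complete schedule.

With 2 bakers and 6 worker-slots to fill, someone must work at least ⌈6/2⌉ = 3 shifts, so k ≥ 3.
k = 3 works: Sep 18→Okafor, Sep 19→Okafor, Sep 20→Okafor+Chen, Sep 21→Chen, Sep 22→Chen.
Loads: Okafor 3, Chen 3 — all ≤ 3.

3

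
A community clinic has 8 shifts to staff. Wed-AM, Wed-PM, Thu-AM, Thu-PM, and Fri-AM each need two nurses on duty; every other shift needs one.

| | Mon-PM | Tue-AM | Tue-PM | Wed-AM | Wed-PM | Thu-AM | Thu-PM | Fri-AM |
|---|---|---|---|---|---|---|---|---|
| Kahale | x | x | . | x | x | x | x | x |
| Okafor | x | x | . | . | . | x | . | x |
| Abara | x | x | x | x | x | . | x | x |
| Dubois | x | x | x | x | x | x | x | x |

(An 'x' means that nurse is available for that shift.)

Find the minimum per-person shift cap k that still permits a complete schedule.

4

With 4 nurses and 13 worker-slots to fill, someone must work at least ⌈13/4⌉ = 4 shifts, so k ≥ 4.
k = 4 works: Mon-PM→Okafor, Tue-AM→Okafor, Tue-PM→Abara, Wed-AM→Kahale+Abara, Wed-PM→Kahale+Abara, Thu-AM→Kahale+Okafor, Thu-PM→Kahale+Abara, Fri-AM→Okafor+Dubois.
Loads: Kahale 4, Okafor 4, Abara 4, Dubois 1 — all ≤ 4.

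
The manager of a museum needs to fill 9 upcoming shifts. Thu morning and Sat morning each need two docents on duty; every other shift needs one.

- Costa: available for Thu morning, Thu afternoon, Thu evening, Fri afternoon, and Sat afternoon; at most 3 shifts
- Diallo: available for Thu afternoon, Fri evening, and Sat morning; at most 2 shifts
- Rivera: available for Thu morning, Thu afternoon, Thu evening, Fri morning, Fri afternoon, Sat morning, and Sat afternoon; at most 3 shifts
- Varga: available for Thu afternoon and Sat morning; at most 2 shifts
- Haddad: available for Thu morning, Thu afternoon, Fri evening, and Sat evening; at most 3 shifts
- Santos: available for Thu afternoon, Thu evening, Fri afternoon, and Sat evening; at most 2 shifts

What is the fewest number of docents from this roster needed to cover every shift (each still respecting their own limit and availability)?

11 slots to fill and no one can take more than 3, so at least ⌈11/3⌉ = 4 docents are needed.
Costa, Diallo, Rivera, and Haddad alone can cover everything: Thu morning→Rivera+Haddad, Thu afternoon→Haddad, Thu evening→Costa, Fri morning→Rivera, Fri afternoon→Costa, Fri evening→Diallo, Sat morning→Diallo+Rivera, Sat afternoon→Costa, Sat evening→Haddad.

4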